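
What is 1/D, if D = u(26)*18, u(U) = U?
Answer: 1/468 ≈ 0.0021368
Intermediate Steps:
D = 468 (D = 26*18 = 468)
1/D = 1/468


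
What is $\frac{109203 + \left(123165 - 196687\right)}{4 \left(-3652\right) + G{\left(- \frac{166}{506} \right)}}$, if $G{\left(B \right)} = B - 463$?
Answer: $- \frac{9027293}{3813046} \approx -2.3675$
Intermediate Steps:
$G{\left(B \right)} = -463 + B$
$\frac{109203 + \left(123165 - 196687\right)}{4 \left(-3652\right) + G{\left(- \frac{166}{506} \right)}} = \frac{109203 + \left(123165 - 196687\right)}{4 \left(-3652\right) - \left(463 + \frac{166}{506}\right)} = \frac{109203 + \left(123165 - 196687\right)}{-14608 - \frac{117222}{253}} = \frac{109203 - 73522}{-14608 - \frac{117222}{253}} = \frac{35681}{-14608 - \frac{117222}{253}} = \frac{35681}{- \frac{3813046}{253}} = 35681 \left(- \frac{253}{3813046}\right) = - \frac{9027293}{3813046}$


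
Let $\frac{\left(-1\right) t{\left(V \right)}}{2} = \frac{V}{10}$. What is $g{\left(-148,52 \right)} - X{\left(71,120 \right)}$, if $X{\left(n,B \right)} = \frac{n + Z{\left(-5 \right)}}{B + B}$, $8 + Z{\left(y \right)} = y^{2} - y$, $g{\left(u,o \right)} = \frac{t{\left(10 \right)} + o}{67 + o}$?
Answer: $\frac{311}{9520} \approx 0.032668$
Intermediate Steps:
$t{\left(V \right)} = - \frac{V}{5}$ ($t{\left(V \right)} = - 2 \frac{V}{10} = - \frac{V}{5}$)
$g{\left(u,o \right)} = \frac{-2 + o}{67 + o}$ ($g{\left(u,o \right)} = \frac{\left(- \frac{1}{5}\right) 10 + o}{67 + o} = \frac{-2 + o}{67 + o}$)
$Z{\left(y \right)} = -8 + y^{2} - y$ ($Z{\left(y \right)} = -8 + \left(y^{2} - y\right) = -8 + y^{2} - y$)
$X{\left(n,B \right)} = \frac{22 + n}{2 B}$ ($X{\left(n,B \right)} = \frac{n - \left(3 - 25\right)}{B + B} = \frac{n + \left(-8 + 25 + 5\right)}{2 B} = \left(n + 22\right) \frac{1}{2 B} = \left(22 + n\right) \frac{1}{2 B} = \frac{22 + n}{2 B}$)
$g{\left(-148,52 \right)} - X{\left(71,120 \right)} = \frac{-2 + 52}{67 + 52} - \frac{22 + 71}{2 \cdot 120} = \frac{1}{119} \cdot 50 - \frac{1}{2} \cdot \frac{1}{120} \cdot 93 = \frac{1}{119} \cdot 50 - \frac{31}{80} = \frac{50}{119} - \frac{31}{80} = \frac{311}{9520}$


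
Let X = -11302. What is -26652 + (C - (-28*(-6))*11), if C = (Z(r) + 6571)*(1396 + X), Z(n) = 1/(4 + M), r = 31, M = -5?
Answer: -65110920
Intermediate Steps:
Z(n) = -1 (Z(n) = 1/(4 - 5) = 1/(-1) = -1)
C = -65082420 (C = (-1 + 6571)*(1396 - 11302) = 6570*(-9906) = -65082420)
-26652 + (C - (-28*(-6))*11) = -26652 + (-65082420 - (-28*(-6))*11) = -26652 + (-65082420 - 168*11) = -26652 + (-65082420 - 1*1848) = -26652 + (-65082420 - 1848) = -26652 - 65084268 = -65110920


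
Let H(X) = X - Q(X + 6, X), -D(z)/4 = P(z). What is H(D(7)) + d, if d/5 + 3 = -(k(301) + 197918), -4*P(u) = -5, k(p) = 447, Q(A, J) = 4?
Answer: -991849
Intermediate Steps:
P(u) = 5/4 (P(u) = -¼*(-5) = 5/4)
D(z) = -5 (D(z) = -4*5/4 = -5)
H(X) = -4 + X (H(X) = X - 1*4 = X - 4 = -4 + X)
d = -991840 (d = -15 + 5*(-(447 + 197918)) = -15 + 5*(-1*198365) = -15 + 5*(-198365) = -15 - 991825 = -991840)
H(D(7)) + d = (-4 - 5) - 991840 = -9 - 991840 = -991849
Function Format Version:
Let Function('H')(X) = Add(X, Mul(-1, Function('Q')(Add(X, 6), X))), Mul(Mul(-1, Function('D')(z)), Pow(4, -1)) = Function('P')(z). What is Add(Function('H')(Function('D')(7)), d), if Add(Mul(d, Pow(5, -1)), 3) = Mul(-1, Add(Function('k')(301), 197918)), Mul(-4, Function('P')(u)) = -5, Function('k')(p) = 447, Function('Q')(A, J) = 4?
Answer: -991849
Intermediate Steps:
Function('P')(u) = Rational(5, 4) (Function('P')(u) = Mul(Rational(-1, 4), -5) = Rational(5, 4))
Function('D')(z) = -5 (Function('D')(z) = Mul(-4, Rational(5, 4)) = -5)
Function('H')(X) = Add(-4, X) (Function('H')(X) = Add(X, Mul(-1, 4)) = Add(X, -4) = Add(-4, X))
d = -991840 (d = Add(-15, Mul(5, Mul(-1, Add(447, 197918)))) = Add(-15, Mul(5, Mul(-1, 198365))) = Add(-15, Mul(5, -198365)) = Add(-15, -991825) = -991840)
Add(Function('H')(Function('D')(7)), d) = Add(Add(-4, -5), -991840) = Add(-9, -991840) = -991849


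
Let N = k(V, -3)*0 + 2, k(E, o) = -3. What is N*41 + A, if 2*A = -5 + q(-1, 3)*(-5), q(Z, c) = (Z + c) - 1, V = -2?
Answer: 77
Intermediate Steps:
N = 2 (N = -3*0 + 2 = 0 + 2 = 2)
q(Z, c) = -1 + Z + c
A = -5 (A = (-5 + (-1 - 1 + 3)*(-5))/2 = (-5 + 1*(-5))/2 = (-5 - 5)/2 = (½)*(-10) = -5)
N*41 + A = 2*41 - 5 = 82 - 5 = 77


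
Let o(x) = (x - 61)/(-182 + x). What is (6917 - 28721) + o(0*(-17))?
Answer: -3968267/182 ≈ -21804.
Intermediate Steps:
o(x) = (-61 + x)/(-182 + x)
(6917 - 28721) + o(0*(-17)) = (6917 - 28721) + (-61 + 0*(-17))/(-182 + 0*(-17)) = -21804 + (-61 + 0)/(-182 + 0) = -21804 - 61/(-182) = -21804 - 1/182*(-61) = -21804 + 61/182 = -3968267/182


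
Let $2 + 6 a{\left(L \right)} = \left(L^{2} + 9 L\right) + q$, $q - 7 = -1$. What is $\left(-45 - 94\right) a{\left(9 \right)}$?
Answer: $- \frac{11537}{3} \approx -3845.7$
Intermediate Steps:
$q = 6$ ($q = 7 - 1 = 6$)
$a{\left(L \right)} = \frac{2}{3} + \frac{L^{2}}{6} + \frac{3 L}{2}$ ($a{\left(L \right)} = - \frac{1}{3} + \frac{\left(L^{2} + 9 L\right) + 6}{6} = - \frac{1}{3} + \frac{6 + L^{2} + 9 L}{6} = - \frac{1}{3} + \left(1 + \frac{L^{2}}{6} + \frac{3 L}{2}\right) = \frac{2}{3} + \frac{L^{2}}{6} + \frac{3 L}{2}$)
$\left(-45 - 94\right) a{\left(9 \right)} = \left(-45 - 94\right) \left(\frac{2}{3} + \frac{9^{2}}{6} + \frac{3}{2} \cdot 9\right) = - 139 \left(\frac{2}{3} + \frac{1}{6} \cdot 81 + \frac{27}{2}\right) = - 139 \left(\frac{2}{3} + \frac{27}{2} + \frac{27}{2}\right) = \left(-139\right) \frac{83}{3} = - \frac{11537}{3}$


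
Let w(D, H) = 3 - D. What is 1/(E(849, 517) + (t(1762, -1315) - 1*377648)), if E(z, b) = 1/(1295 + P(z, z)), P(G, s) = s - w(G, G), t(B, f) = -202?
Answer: -2990/1129771499 ≈ -2.6466e-6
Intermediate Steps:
P(G, s) = -3 + G + s (P(G, s) = s - (3 - G) = s + (-3 + G) = -3 + G + s)
E(z, b) = 1/(1292 + 2*z) (E(z, b) = 1/(1295 + (-3 + z + z)) = 1/(1295 + (-3 + 2*z)) = 1/(1292 + 2*z))
1/(E(849, 517) + (t(1762, -1315) - 1*377648)) = 1/(1/(2*(646 + 849)) + (-202 - 1*377648)) = 1/((½)/1495 + (-202 - 377648)) = 1/((½)*(1/1495) - 377850) = 1/(1/2990 - 377850) = 1/(-1129771499/2990) = -2990/1129771499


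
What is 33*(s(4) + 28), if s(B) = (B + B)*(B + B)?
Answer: 3036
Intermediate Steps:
s(B) = 4*B² (s(B) = (2*B)*(2*B) = 4*B²)
33*(s(4) + 28) = 33*(4*4² + 28) = 33*(4*16 + 28) = 33*(64 + 28) = 33*92 = 3036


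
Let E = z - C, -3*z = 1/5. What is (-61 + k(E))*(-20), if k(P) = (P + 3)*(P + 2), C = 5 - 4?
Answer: 53276/45 ≈ 1183.9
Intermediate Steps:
z = -1/15 (z = -1/3/5 = -1/3*1/5 = -1/15 ≈ -0.066667)
C = 1
E = -16/15 (E = -1/15 - 1*1 = -1/15 - 1 = -16/15 ≈ -1.0667)
k(P) = (2 + P)*(3 + P) (k(P) = (3 + P)*(2 + P) = (2 + P)*(3 + P))
(-61 + k(E))*(-20) = (-61 + (6 + (-16/15)**2 + 5*(-16/15)))*(-20) = (-61 + (6 + 256/225 - 16/3))*(-20) = (-61 + 406/225)*(-20) = -13319/225*(-20) = 53276/45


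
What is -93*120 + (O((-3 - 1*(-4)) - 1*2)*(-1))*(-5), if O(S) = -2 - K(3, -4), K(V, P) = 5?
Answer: -11195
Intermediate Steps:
O(S) = -7 (O(S) = -2 - 1*5 = -2 - 5 = -7)
-93*120 + (O((-3 - 1*(-4)) - 1*2)*(-1))*(-5) = -93*120 - 7*(-1)*(-5) = -11160 + 7*(-5) = -11160 - 35 = -11195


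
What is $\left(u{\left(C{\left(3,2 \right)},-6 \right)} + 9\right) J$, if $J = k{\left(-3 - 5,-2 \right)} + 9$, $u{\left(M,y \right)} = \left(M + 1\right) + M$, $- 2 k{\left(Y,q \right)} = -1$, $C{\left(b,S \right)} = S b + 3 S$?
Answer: $323$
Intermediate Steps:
$C{\left(b,S \right)} = 3 S + S b$
$k{\left(Y,q \right)} = \frac{1}{2}$ ($k{\left(Y,q \right)} = \left(- \frac{1}{2}\right) \left(-1\right) = \frac{1}{2}$)
$u{\left(M,y \right)} = 1 + 2 M$ ($u{\left(M,y \right)} = \left(1 + M\right) + M = 1 + 2 M$)
$J = \frac{19}{2}$ ($J = \frac{1}{2} + 9 = \frac{19}{2} \approx 9.5$)
$\left(u{\left(C{\left(3,2 \right)},-6 \right)} + 9\right) J = \left(\left(1 + 2 \cdot 2 \left(3 + 3\right)\right) + 9\right) \frac{19}{2} = \left(\left(1 + 2 \cdot 2 \cdot 6\right) + 9\right) \frac{19}{2} = \left(\left(1 + 2 \cdot 12\right) + 9\right) \frac{19}{2} = \left(\left(1 + 24\right) + 9\right) \frac{19}{2} = \left(25 + 9\right) \frac{19}{2} = 34 \cdot \frac{19}{2} = 323$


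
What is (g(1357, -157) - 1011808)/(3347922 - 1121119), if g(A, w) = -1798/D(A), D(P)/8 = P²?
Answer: -7452771320067/16402176630188 ≈ -0.45438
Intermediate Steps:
D(P) = 8*P²
g(A, w) = -899/(4*A²) (g(A, w) = -1798*1/(8*A²) = -899/(4*A²))
(g(1357, -157) - 1011808)/(3347922 - 1121119) = (-899/4/1357² - 1011808)/(3347922 - 1121119) = (-899/4*1/1841449 - 1011808)/2226803 = (-899/7365796 - 1011808)*(1/2226803) = -7452771320067/7365796*1/2226803 = -7452771320067/16402176630188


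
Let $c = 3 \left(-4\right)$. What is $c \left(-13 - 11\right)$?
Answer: $288$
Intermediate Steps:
$c = -12$
$c \left(-13 - 11\right) = - 12 \left(-13 - 11\right) = \left(-12\right) \left(-24\right) = 288$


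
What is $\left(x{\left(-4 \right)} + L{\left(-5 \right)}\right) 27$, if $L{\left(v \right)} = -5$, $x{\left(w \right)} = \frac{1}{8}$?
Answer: $- \frac{1053}{8} \approx -131.63$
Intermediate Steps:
$x{\left(w \right)} = \frac{1}{8}$
$\left(x{\left(-4 \right)} + L{\left(-5 \right)}\right) 27 = \left(\frac{1}{8} - 5\right) 27 = \left(- \frac{39}{8}\right) 27 = - \frac{1053}{8}$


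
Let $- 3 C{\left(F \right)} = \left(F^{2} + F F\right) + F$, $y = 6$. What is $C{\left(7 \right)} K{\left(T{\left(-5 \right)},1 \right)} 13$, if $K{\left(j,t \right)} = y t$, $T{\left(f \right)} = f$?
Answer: $-2730$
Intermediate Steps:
$K{\left(j,t \right)} = 6 t$
$C{\left(F \right)} = - \frac{2 F^{2}}{3} - \frac{F}{3}$ ($C{\left(F \right)} = - \frac{\left(F^{2} + F F\right) + F}{3} = - \frac{\left(F^{2} + F^{2}\right) + F}{3} = - \frac{2 F^{2} + F}{3} = - \frac{F + 2 F^{2}}{3} = - \frac{2 F^{2}}{3} - \frac{F}{3}$)
$C{\left(7 \right)} K{\left(T{\left(-5 \right)},1 \right)} 13 = \left(- \frac{1}{3}\right) 7 \left(1 + 2 \cdot 7\right) 6 \cdot 1 \cdot 13 = \left(- \frac{1}{3}\right) 7 \left(1 + 14\right) 6 \cdot 13 = \left(- \frac{1}{3}\right) 7 \cdot 15 \cdot 6 \cdot 13 = \left(-35\right) 6 \cdot 13 = \left(-210\right) 13 = -2730$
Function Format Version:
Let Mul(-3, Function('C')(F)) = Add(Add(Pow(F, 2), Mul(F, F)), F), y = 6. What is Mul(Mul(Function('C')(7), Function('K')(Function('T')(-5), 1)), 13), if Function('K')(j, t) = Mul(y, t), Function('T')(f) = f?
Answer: -2730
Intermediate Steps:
Function('K')(j, t) = Mul(6, t)
Function('C')(F) = Add(Mul(Rational(-2, 3), Pow(F, 2)), Mul(Rational(-1, 3), F)) (Function('C')(F) = Mul(Rational(-1, 3), Add(Add(Pow(F, 2), Mul(F, F)), F)) = Mul(Rational(-1, 3), Add(Add(Pow(F, 2), Pow(F, 2)), F)) = Mul(Rational(-1, 3), Add(Mul(2, Pow(F, 2)), F)) = Mul(Rational(-1, 3), Add(F, Mul(2, Pow(F, 2)))) = Add(Mul(Rational(-2, 3), Pow(F, 2)), Mul(Rational(-1, 3), F)))
Mul(Mul(Function('C')(7), Function('K')(Function('T')(-5), 1)), 13) = Mul(Mul(Mul(Rational(-1, 3), 7, Add(1, Mul(2, 7))), Mul(6, 1)), 13) = Mul(Mul(Mul(Rational(-1, 3), 7, Add(1, 14)), 6), 13) = Mul(Mul(Mul(Rational(-1, 3), 7, 15), 6), 13) = Mul(Mul(-35, 6), 13) = Mul(-210, 13) = -2730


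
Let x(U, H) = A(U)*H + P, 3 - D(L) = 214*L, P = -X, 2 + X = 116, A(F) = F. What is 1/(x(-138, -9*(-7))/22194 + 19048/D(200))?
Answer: -158306103/133284548 ≈ -1.1877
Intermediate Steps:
X = 114 (X = -2 + 116 = 114)
P = -114 (P = -1*114 = -114)
D(L) = 3 - 214*L
x(U, H) = -114 + H*U (x(U, H) = U*H - 114 = H*U - 114 = -114 + H*U)
1/(x(-138, -9*(-7))/22194 + 19048/D(200)) = 1/((-114 - 9*(-7)*(-138))/22194 + 19048/(3 - 214*200)) = 1/((-114 + 63*(-138))*(1/22194) + 19048/(3 - 42800)) = 1/((-114 - 8694)*(1/22194) + 19048/(-42797)) = 1/(-8808*1/22194 + 19048*(-1/42797)) = 1/(-1468/3699 - 19048/42797) = 1/(-133284548/158306103) = -158306103/133284548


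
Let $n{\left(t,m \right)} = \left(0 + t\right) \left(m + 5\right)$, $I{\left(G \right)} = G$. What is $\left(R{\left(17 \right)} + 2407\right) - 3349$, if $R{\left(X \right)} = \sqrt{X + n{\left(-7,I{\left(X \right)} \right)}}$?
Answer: $-942 + i \sqrt{137} \approx -942.0 + 11.705 i$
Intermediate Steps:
$n{\left(t,m \right)} = t \left(5 + m\right)$
$R{\left(X \right)} = \sqrt{-35 - 6 X}$ ($R{\left(X \right)} = \sqrt{X - 7 \left(5 + X\right)} = \sqrt{X - \left(35 + 7 X\right)} = \sqrt{-35 - 6 X}$)
$\left(R{\left(17 \right)} + 2407\right) - 3349 = \left(\sqrt{-35 - 102} + 2407\right) - 3349 = \left(\sqrt{-137} + 2407\right) - 3349 = \left(i \sqrt{137} + 2407\right) - 3349 = \left(2407 + i \sqrt{137}\right) - 3349 = -942 + i \sqrt{137}$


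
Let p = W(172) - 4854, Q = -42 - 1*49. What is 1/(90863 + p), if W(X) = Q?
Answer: 1/85918 ≈ 1.1639e-5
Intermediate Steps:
Q = -91 (Q = -42 - 49 = -91)
W(X) = -91
p = -4945 (p = -91 - 4854 = -4945)
1/(90863 + p) = 1/(90863 - 4945) = 1/85918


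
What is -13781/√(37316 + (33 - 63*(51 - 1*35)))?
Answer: -13781*√36341/36341 ≈ -72.291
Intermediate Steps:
-13781/√(37316 + (33 - 63*(51 - 1*35))) = -13781/√(37316 + (33 - 63*(51 - 35))) = -13781/√(37316 + (33 - 63*16)) = -13781/√(37316 + (33 - 1008)) = -13781/√(37316 - 975) = -13781*√36341/36341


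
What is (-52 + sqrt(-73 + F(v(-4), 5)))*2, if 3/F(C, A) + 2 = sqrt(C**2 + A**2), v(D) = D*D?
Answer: -104 + 2*sqrt(149 - 73*sqrt(281))/sqrt(-2 + sqrt(281)) ≈ -104.0 + 17.064*I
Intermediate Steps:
v(D) = D**2
F(C, A) = 3/(-2 + sqrt(A**2 + C**2)) (F(C, A) = 3/(-2 + sqrt(C**2 + A**2)) = 3/(-2 + sqrt(A**2 + C**2)))
(-52 + sqrt(-73 + F(v(-4), 5)))*2 = (-52 + sqrt(-73 + 3/(-2 + sqrt(5**2 + ((-4)**2)**2))))*2 = (-52 + sqrt(-73 + 3/(-2 + sqrt(25 + 16**2))))*2 = (-52 + sqrt(-73 + 3/(-2 + sqrt(25 + 256))))*2 = (-52 + sqrt(-73 + 3/(-2 + sqrt(281))))*2 = -104 + 2*sqrt(-73 + 3/(-2 + sqrt(281)))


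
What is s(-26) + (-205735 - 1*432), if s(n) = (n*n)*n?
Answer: -223743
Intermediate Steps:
s(n) = n**3 (s(n) = n**2*n = n**3)
s(-26) + (-205735 - 1*432) = (-26)**3 + (-205735 - 1*432) = -17576 + (-205735 - 432) = -17576 - 206167 = -223743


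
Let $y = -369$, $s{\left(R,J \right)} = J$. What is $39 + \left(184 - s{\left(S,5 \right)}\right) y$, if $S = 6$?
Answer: $-66012$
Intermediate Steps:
$39 + \left(184 - s{\left(S,5 \right)}\right) y = 39 + \left(184 - 5\right) \left(-369\right) = 39 + 179 \left(-369\right) = 39 - 66051 = -66012$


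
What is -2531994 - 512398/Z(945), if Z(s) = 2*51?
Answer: -129387893/51 ≈ -2.5370e+6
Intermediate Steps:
Z(s) = 102
-2531994 - 512398/Z(945) = -2531994 - 512398/102 = -2531994 - 1*256199/51 = -2531994 - 256199/51 = -129387893/51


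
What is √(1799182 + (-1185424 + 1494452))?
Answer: √2108210 ≈ 1452.0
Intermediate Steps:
√(1799182 + (-1185424 + 1494452)) = √(1799182 + 309028) = √2108210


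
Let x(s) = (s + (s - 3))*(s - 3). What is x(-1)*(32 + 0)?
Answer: 640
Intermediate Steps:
x(s) = (-3 + s)*(-3 + 2*s) (x(s) = (s + (-3 + s))*(-3 + s) = (-3 + 2*s)*(-3 + s) = (-3 + s)*(-3 + 2*s))
x(-1)*(32 + 0) = (9 - 9*(-1) + 2*(-1)**2)*(32 + 0) = (9 + 9 + 2*1)*32 = (9 + 9 + 2)*32 = 20*32 = 640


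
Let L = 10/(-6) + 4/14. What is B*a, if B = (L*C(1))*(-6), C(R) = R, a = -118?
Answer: -6844/7 ≈ -977.71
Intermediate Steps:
L = -29/21 (L = 10*(-⅙) + 4*(1/14) = -5/3 + 2/7 = -29/21 ≈ -1.3810)
B = 58/7 (B = -29/21*1*(-6) = -29/21*(-6) = 58/7 ≈ 8.2857)
B*a = (58/7)*(-118) = -6844/7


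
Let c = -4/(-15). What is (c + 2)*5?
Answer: 34/3 ≈ 11.333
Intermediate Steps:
c = 4/15 (c = -4*(-1/15) = 4/15 ≈ 0.26667)
(c + 2)*5 = (4/15 + 2)*5 = (34/15)*5 = 34/3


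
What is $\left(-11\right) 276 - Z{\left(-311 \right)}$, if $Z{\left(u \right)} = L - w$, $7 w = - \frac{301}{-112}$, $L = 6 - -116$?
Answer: $- \frac{353653}{112} \approx -3157.6$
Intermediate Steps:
$L = 122$ ($L = 6 + 116 = 122$)
$w = \frac{43}{112}$ ($w = \frac{\left(-301\right) \frac{1}{-112}}{7} = \frac{\left(-301\right) \left(- \frac{1}{112}\right)}{7} = \frac{1}{7} \cdot \frac{43}{16} = \frac{43}{112} \approx 0.38393$)
$Z{\left(u \right)} = \frac{13621}{112}$ ($Z{\left(u \right)} = 122 - \frac{43}{112} = \frac{13621}{112}$)
$\left(-11\right) 276 - Z{\left(-311 \right)} = \left(-11\right) 276 - \frac{13621}{112} = -3036 - \frac{13621}{112} = - \frac{353653}{112}$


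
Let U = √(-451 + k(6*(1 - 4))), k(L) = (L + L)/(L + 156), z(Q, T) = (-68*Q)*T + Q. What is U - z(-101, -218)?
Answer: 1497325 + I*√238717/23 ≈ 1.4973e+6 + 21.243*I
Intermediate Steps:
z(Q, T) = Q - 68*Q*T (z(Q, T) = -68*Q*T + Q = Q - 68*Q*T)
k(L) = 2*L/(156 + L) (k(L) = (2*L)/(156 + L) = 2*L/(156 + L))
U = I*√238717/23 (U = √(-451 + 2*(6*(1 - 4))/(156 + 6*(1 - 4))) = √(-451 + 2*(6*(-3))/(156 + 6*(-3))) = √(-451 + 2*(-18)/(156 - 18)) = √(-451 + 2*(-18)/138) = √(-451 + 2*(-18)*(1/138)) = √(-451 - 6/23) = √(-10379/23) = I*√238717/23 ≈ 21.243*I)
U - z(-101, -218) = I*√238717/23 - (-101)*(1 - 68*(-218)) = I*√238717/23 - (-101)*(1 + 14824) = I*√238717/23 - (-101)*14825 = I*√238717/23 - 1*(-1497325) = I*√238717/23 + 1497325 = 1497325 + I*√238717/23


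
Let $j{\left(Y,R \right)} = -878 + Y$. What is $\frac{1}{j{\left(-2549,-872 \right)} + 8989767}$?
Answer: $\frac{1}{8986340} \approx 1.1128 \cdot 10^{-7}$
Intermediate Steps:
$\frac{1}{j{\left(-2549,-872 \right)} + 8989767} = \frac{1}{\left(-878 - 2549\right) + 8989767} = \frac{1}{-3427 + 8989767} = \frac{1}{8986340}$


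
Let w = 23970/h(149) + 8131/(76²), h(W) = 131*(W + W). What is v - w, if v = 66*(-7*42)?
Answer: -2187868734925/112741744 ≈ -19406.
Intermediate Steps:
h(W) = 262*W (h(W) = 131*(2*W) = 262*W)
v = -19404 (v = 66*(-294) = -19404)
w = 227934349/112741744 (w = 23970/((262*149)) + 8131/(76²) = 23970/39038 + 8131/5776 = 23970*(1/39038) + 8131*(1/5776) = 11985/19519 + 8131/5776 = 227934349/112741744 ≈ 2.0217)
v - w = -19404 - 1*227934349/112741744 = -19404 - 227934349/112741744 = -2187868734925/112741744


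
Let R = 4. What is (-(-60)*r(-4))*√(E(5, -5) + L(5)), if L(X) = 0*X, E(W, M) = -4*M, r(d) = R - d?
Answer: 960*√5 ≈ 2146.6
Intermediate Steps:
r(d) = 4 - d
L(X) = 0
(-(-60)*r(-4))*√(E(5, -5) + L(5)) = (-(-60)*(4 - 1*(-4)))*√(-4*(-5) + 0) = (-(-60)*(4 + 4))*√(20 + 0) = (-(-60)*8)*√20 = (-10*(-48))*(2*√5) = 480*(2*√5) = 960*√5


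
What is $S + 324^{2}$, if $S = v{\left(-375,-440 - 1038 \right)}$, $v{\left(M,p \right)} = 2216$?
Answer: $107192$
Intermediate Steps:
$S = 2216$
$S + 324^{2} = 2216 + 324^{2} = 2216 + 104976 = 107192$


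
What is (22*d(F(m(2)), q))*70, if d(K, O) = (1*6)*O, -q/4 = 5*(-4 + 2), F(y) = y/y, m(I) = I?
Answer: 369600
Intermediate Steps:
F(y) = 1
q = 40 (q = -20*(-4 + 2) = -20*(-2) = -4*(-10) = 40)
d(K, O) = 6*O
(22*d(F(m(2)), q))*70 = (22*(6*40))*70 = (22*240)*70 = 5280*70 = 369600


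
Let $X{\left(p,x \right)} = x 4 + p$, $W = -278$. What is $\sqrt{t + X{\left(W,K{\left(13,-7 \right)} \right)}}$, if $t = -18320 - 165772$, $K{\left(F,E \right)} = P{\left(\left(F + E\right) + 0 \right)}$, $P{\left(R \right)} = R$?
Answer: $i \sqrt{184346} \approx 429.36 i$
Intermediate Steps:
$K{\left(F,E \right)} = E + F$ ($K{\left(F,E \right)} = \left(F + E\right) + 0 = \left(E + F\right) + 0 = E + F$)
$t = -184092$
$X{\left(p,x \right)} = p + 4 x$ ($X{\left(p,x \right)} = 4 x + p = p + 4 x$)
$\sqrt{t + X{\left(W,K{\left(13,-7 \right)} \right)}} = \sqrt{-184092 - \left(278 - 4 \left(-7 + 13\right)\right)} = \sqrt{-184092 + \left(-278 + 4 \cdot 6\right)} = \sqrt{-184092 + \left(-278 + 24\right)} = \sqrt{-184092 - 254} = \sqrt{-184346} = i \sqrt{184346}$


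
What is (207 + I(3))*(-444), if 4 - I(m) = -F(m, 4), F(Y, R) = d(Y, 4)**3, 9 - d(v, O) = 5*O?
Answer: 497280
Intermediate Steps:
d(v, O) = 9 - 5*O
F(Y, R) = -1331 (F(Y, R) = (9 - 5*4)**3 = (9 - 20)**3 = (-11)**3 = -1331)
I(m) = -1327 (I(m) = 4 - (-1)*(-1331) = 4 - 1*1331 = 4 - 1331 = -1327)
(207 + I(3))*(-444) = (207 - 1327)*(-444) = -1120*(-444) = 497280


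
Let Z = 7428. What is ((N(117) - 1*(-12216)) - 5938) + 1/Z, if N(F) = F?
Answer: 47502061/7428 ≈ 6395.0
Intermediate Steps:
((N(117) - 1*(-12216)) - 5938) + 1/Z = ((117 - 1*(-12216)) - 5938) + 1/7428 = ((117 + 12216) - 5938) + 1/7428 = (12333 - 5938) + 1/7428 = 6395 + 1/7428 = 47502061/7428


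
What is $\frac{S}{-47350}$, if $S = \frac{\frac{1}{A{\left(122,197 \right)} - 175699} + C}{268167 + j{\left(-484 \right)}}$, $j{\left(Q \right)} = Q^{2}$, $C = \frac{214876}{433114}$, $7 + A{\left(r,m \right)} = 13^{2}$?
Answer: $- \frac{18859127649}{904337195903182766450} \approx -2.0854 \cdot 10^{-11}$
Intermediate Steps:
$A{\left(r,m \right)} = 162$ ($A{\left(r,m \right)} = -7 + 13^{2} = -7 + 169 = 162$)
$C = \frac{107438}{216557}$ ($C = 214876 \cdot \frac{1}{433114} = \frac{107438}{216557} \approx 0.49612$)
$S = \frac{18859127649}{19098990409782107}$ ($S = \frac{\frac{1}{162 - 175699} + \frac{107438}{216557}}{268167 + \left(-484\right)^{2}} = \frac{\frac{1}{-175537} + \frac{107438}{216557}}{268167 + 234256} = \frac{- \frac{1}{175537} + \frac{107438}{216557}}{502423} = \frac{18859127649}{38013766109} \cdot \frac{1}{502423} = \frac{18859127649}{19098990409782107} \approx 9.8744 \cdot 10^{-7}$)
$\frac{S}{-47350} = \frac{18859127649}{19098990409782107 \left(-47350\right)} = \frac{18859127649}{19098990409782107} \left(- \frac{1}{47350}\right) = - \frac{18859127649}{904337195903182766450}$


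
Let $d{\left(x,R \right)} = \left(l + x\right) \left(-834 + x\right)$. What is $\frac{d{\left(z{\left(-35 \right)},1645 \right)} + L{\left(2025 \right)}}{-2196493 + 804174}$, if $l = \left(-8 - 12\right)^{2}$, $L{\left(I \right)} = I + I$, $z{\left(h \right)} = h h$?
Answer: $- \frac{639425}{1392319} \approx -0.45925$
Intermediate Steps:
$z{\left(h \right)} = h^{2}$
$L{\left(I \right)} = 2 I$
$l = 400$ ($l = \left(-20\right)^{2} = 400$)
$d{\left(x,R \right)} = \left(-834 + x\right) \left(400 + x\right)$ ($d{\left(x,R \right)} = \left(400 + x\right) \left(-834 + x\right) = \left(-834 + x\right) \left(400 + x\right)$)
$\frac{d{\left(z{\left(-35 \right)},1645 \right)} + L{\left(2025 \right)}}{-2196493 + 804174} = \frac{\left(-333600 + \left(\left(-35\right)^{2}\right)^{2} - 434 \left(-35\right)^{2}\right) + 2 \cdot 2025}{-2196493 + 804174} = \frac{\left(-333600 + 1225^{2} - 531650\right) + 4050}{-1392319} = \left(\left(-333600 + 1500625 - 531650\right) + 4050\right) \left(- \frac{1}{1392319}\right) = \left(635375 + 4050\right) \left(- \frac{1}{1392319}\right) = 639425 \left(- \frac{1}{1392319}\right) = - \frac{639425}{1392319}$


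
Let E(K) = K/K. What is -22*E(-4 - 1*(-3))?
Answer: -22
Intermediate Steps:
E(K) = 1
-22*E(-4 - 1*(-3)) = -22*1 = -22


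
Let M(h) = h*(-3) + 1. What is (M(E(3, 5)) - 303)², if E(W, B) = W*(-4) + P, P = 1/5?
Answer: 1776889/25 ≈ 71076.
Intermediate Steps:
P = ⅕ ≈ 0.20000
E(W, B) = ⅕ - 4*W (E(W, B) = W*(-4) + ⅕ = -4*W + ⅕ = ⅕ - 4*W)
M(h) = 1 - 3*h (M(h) = -3*h + 1 = 1 - 3*h)
(M(E(3, 5)) - 303)² = ((1 - 3*(⅕ - 4*3)) - 303)² = ((1 - 3*(⅕ - 12)) - 303)² = ((1 - 3*(-59/5)) - 303)² = ((1 + 177/5) - 303)² = (182/5 - 303)² = (-1333/5)² = 1776889/25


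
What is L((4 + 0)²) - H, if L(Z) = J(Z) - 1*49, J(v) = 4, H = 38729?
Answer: -38774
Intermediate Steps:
L(Z) = -45 (L(Z) = 4 - 1*49 = 4 - 49 = -45)
L((4 + 0)²) - H = -45 - 1*38729 = -45 - 38729 = -38774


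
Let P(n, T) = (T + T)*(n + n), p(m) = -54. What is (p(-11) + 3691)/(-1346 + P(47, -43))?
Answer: -3637/9430 ≈ -0.38568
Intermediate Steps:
P(n, T) = 4*T*n (P(n, T) = (2*T)*(2*n) = 4*T*n)
(p(-11) + 3691)/(-1346 + P(47, -43)) = (-54 + 3691)/(-1346 + 4*(-43)*47) = 3637/(-1346 - 8084) = 3637/(-9430) = 3637*(-1/9430) = -3637/9430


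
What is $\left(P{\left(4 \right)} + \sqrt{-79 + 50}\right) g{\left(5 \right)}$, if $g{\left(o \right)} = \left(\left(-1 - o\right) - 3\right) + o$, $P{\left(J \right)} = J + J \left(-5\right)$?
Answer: $64 - 4 i \sqrt{29} \approx 64.0 - 21.541 i$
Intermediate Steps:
$P{\left(J \right)} = - 4 J$ ($P{\left(J \right)} = J - 5 J = - 4 J$)
$g{\left(o \right)} = -4$ ($g{\left(o \right)} = \left(-4 - o\right) + o = -4$)
$\left(P{\left(4 \right)} + \sqrt{-79 + 50}\right) g{\left(5 \right)} = \left(\left(-4\right) 4 + \sqrt{-79 + 50}\right) \left(-4\right) = \left(-16 + \sqrt{-29}\right) \left(-4\right) = \left(-16 + i \sqrt{29}\right) \left(-4\right) = 64 - 4 i \sqrt{29}$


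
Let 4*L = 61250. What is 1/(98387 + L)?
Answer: 2/227399 ≈ 8.7951e-6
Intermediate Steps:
L = 30625/2 (L = (¼)*61250 = 30625/2 ≈ 15313.)
1/(98387 + L) = 1/(98387 + 30625/2) = 1/(227399/2) = 2/227399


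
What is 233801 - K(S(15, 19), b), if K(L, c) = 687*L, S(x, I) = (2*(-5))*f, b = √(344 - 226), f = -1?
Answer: 226931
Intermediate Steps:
b = √118 ≈ 10.863
S(x, I) = 10 (S(x, I) = (2*(-5))*(-1) = -10*(-1) = 10)
233801 - K(S(15, 19), b) = 233801 - 687*10 = 233801 - 1*6870 = 233801 - 6870 = 226931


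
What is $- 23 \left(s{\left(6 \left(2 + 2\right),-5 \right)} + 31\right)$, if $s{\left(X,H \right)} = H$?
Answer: $-598$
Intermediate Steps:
$- 23 \left(s{\left(6 \left(2 + 2\right),-5 \right)} + 31\right) = - 23 \left(-5 + 31\right) = \left(-23\right) 26 = -598$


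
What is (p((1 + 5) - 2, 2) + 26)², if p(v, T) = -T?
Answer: 576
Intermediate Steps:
(p((1 + 5) - 2, 2) + 26)² = (-1*2 + 26)² = (-2 + 26)² = 24² = 576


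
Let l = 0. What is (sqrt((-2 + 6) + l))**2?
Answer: 4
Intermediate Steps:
(sqrt((-2 + 6) + l))**2 = (sqrt((-2 + 6) + 0))**2 = (sqrt(4 + 0))**2 = (sqrt(4))**2 = 2**2 = 4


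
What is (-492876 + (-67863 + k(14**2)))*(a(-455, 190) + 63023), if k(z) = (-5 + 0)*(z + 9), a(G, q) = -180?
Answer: -35302935052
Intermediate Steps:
k(z) = -45 - 5*z (k(z) = -5*(9 + z) = -45 - 5*z)
(-492876 + (-67863 + k(14**2)))*(a(-455, 190) + 63023) = (-492876 + (-67863 + (-45 - 5*14**2)))*(-180 + 63023) = (-492876 + (-67863 + (-45 - 5*196)))*62843 = (-492876 + (-67863 + (-45 - 980)))*62843 = (-492876 + (-67863 - 1025))*62843 = (-492876 - 68888)*62843 = -561764*62843 = -35302935052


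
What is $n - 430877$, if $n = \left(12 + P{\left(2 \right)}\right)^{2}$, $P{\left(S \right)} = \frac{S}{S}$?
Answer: $-430708$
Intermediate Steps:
$P{\left(S \right)} = 1$
$n = 169$ ($n = \left(12 + 1\right)^{2} = 13^{2} = 169$)
$n - 430877 = 169 - 430877 = -430708$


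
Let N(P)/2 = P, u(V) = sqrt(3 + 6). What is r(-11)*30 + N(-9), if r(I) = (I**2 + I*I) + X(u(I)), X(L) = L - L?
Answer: 7242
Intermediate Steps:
u(V) = 3 (u(V) = sqrt(9) = 3)
N(P) = 2*P
X(L) = 0
r(I) = 2*I**2 (r(I) = (I**2 + I*I) + 0 = (I**2 + I**2) + 0 = 2*I**2 + 0 = 2*I**2)
r(-11)*30 + N(-9) = (2*(-11)**2)*30 + 2*(-9) = (2*121)*30 - 18 = 242*30 - 18 = 7260 - 18 = 7242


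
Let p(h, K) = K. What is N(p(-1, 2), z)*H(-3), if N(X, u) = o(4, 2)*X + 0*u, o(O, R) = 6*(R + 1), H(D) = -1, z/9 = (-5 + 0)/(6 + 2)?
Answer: -36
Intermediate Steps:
z = -45/8 (z = 9*((-5 + 0)/(6 + 2)) = 9*(-5/8) = -45/8 ≈ -5.6250)
o(O, R) = 6 + 6*R (o(O, R) = 6*(1 + R) = 6 + 6*R)
N(X, u) = 18*X (N(X, u) = (6 + 6*2)*X + 0*u = (6 + 12)*X + 0 = 18*X + 0 = 18*X)
N(p(-1, 2), z)*H(-3) = (18*2)*(-1) = 36*(-1) = -36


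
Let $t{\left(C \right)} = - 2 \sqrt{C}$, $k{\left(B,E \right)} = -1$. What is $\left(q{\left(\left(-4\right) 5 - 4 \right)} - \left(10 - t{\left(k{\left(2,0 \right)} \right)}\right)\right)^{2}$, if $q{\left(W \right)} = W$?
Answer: $1152 + 136 i \approx 1152.0 + 136.0 i$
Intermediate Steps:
$\left(q{\left(\left(-4\right) 5 - 4 \right)} - \left(10 - t{\left(k{\left(2,0 \right)} \right)}\right)\right)^{2} = \left(\left(\left(-4\right) 5 - 4\right) - \left(10 - - 2 \sqrt{-1}\right)\right)^{2} = \left(\left(-20 - 4\right) - \left(10 - - 2 i\right)\right)^{2} = \left(-24 - \left(10 + 2 i\right)\right)^{2} = \left(-34 - 2 i\right)^{2}$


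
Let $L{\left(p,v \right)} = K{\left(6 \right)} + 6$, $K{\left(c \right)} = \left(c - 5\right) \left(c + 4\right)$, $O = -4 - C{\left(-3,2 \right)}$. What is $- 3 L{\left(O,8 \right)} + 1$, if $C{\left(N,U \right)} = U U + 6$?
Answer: $-47$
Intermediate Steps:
$C{\left(N,U \right)} = 6 + U^{2}$ ($C{\left(N,U \right)} = U^{2} + 6 = 6 + U^{2}$)
$O = -14$ ($O = -4 - \left(6 + 2^{2}\right) = -4 - \left(6 + 4\right) = -4 - 10 = -14$)
$K{\left(c \right)} = \left(-5 + c\right) \left(4 + c\right)$
$L{\left(p,v \right)} = 16$ ($L{\left(p,v \right)} = \left(-20 + 6^{2} - 6\right) + 6 = \left(-20 + 36 - 6\right) + 6 = 10 + 6 = 16$)
$- 3 L{\left(O,8 \right)} + 1 = \left(-3\right) 16 + 1 = -48 + 1 = -47$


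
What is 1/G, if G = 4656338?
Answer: 1/4656338 ≈ 2.1476e-7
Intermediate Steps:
1/G = 1/4656338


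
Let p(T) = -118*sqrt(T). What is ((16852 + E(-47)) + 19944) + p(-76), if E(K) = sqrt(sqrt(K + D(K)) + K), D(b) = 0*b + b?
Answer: 36796 + sqrt(-47 + I*sqrt(94)) - 236*I*sqrt(19) ≈ 36797.0 - 1021.8*I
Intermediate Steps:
D(b) = b (D(b) = 0 + b = b)
E(K) = sqrt(K + sqrt(2)*sqrt(K)) (E(K) = sqrt(sqrt(K + K) + K) = sqrt(sqrt(2*K) + K) = sqrt(sqrt(2)*sqrt(K) + K) = sqrt(K + sqrt(2)*sqrt(K)))
((16852 + E(-47)) + 19944) + p(-76) = ((16852 + sqrt(-47 + sqrt(2)*sqrt(-47))) + 19944) - 236*I*sqrt(19) = ((16852 + sqrt(-47 + sqrt(2)*(I*sqrt(47)))) + 19944) - 236*I*sqrt(19) = ((16852 + sqrt(-47 + I*sqrt(94))) + 19944) - 236*I*sqrt(19) = (36796 + sqrt(-47 + I*sqrt(94))) - 236*I*sqrt(19) = 36796 + sqrt(-47 + I*sqrt(94)) - 236*I*sqrt(19)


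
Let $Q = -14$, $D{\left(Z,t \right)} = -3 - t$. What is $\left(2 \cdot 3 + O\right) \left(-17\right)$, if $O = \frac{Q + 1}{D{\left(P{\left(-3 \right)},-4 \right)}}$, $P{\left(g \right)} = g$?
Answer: $119$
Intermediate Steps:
$O = -13$ ($O = \frac{-14 + 1}{-3 - -4} = - \frac{13}{-3 + 4} = - \frac{13}{1} = \left(-13\right) 1 = -13$)
$\left(2 \cdot 3 + O\right) \left(-17\right) = \left(2 \cdot 3 - 13\right) \left(-17\right) = \left(6 - 13\right) \left(-17\right) = \left(-7\right) \left(-17\right) = 119$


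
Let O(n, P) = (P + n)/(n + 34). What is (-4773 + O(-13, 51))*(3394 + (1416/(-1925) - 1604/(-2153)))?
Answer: -281879733759178/17407005 ≈ -1.6193e+7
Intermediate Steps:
O(n, P) = (P + n)/(34 + n)
(-4773 + O(-13, 51))*(3394 + (1416/(-1925) - 1604/(-2153))) = (-4773 + (51 - 13)/(34 - 13))*(3394 + (1416/(-1925) - 1604/(-2153))) = (-4773 + 38/21)*(3394 + (1416*(-1/1925) - 1604*(-1/2153))) = (-4773 + (1/21)*38)*(3394 + (-1416/1925 + 1604/2153)) = (-4773 + 38/21)*(3394 + 39052/4144525) = -100195/21*14066556902/4144525 = -281879733759178/17407005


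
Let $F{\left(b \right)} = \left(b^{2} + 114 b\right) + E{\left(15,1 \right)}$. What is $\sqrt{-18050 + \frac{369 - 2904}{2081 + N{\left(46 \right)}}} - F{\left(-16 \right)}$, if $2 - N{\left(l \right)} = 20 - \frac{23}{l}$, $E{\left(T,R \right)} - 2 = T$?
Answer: $1551 + \frac{2 i \sqrt{76862713085}}{4127} \approx 1551.0 + 134.35 i$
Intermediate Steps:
$E{\left(T,R \right)} = 2 + T$
$N{\left(l \right)} = -18 + \frac{23}{l}$ ($N{\left(l \right)} = 2 - \left(20 - \frac{23}{l}\right) = -18 + \frac{23}{l}$)
$F{\left(b \right)} = 17 + b^{2} + 114 b$ ($F{\left(b \right)} = \left(b^{2} + 114 b\right) + \left(2 + 15\right) = \left(b^{2} + 114 b\right) + 17 = 17 + b^{2} + 114 b$)
$\sqrt{-18050 + \frac{369 - 2904}{2081 + N{\left(46 \right)}}} - F{\left(-16 \right)} = \sqrt{-18050 + \frac{369 - 2904}{2081 - \left(18 - \frac{23}{46}\right)}} - \left(17 + \left(-16\right)^{2} + 114 \left(-16\right)\right) = \sqrt{-18050 - \frac{2535}{2081 + \left(-18 + 23 \cdot \frac{1}{46}\right)}} - \left(17 + 256 - 1824\right) = \sqrt{-18050 - \frac{2535}{2081 + \left(-18 + \frac{1}{2}\right)}} - -1551 = \sqrt{-18050 - \frac{2535}{2081 - \frac{35}{2}}} + 1551 = \sqrt{-18050 - \frac{2535}{\frac{4127}{2}}} + 1551 = \sqrt{-18050 - \frac{5070}{4127}} + 1551 = \sqrt{- \frac{74497420}{4127}} + 1551 = \frac{2 i \sqrt{76862713085}}{4127} + 1551 = 1551 + \frac{2 i \sqrt{76862713085}}{4127}$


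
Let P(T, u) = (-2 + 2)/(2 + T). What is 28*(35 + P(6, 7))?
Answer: 980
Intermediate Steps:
P(T, u) = 0 (P(T, u) = 0/(2 + T) = 0)
28*(35 + P(6, 7)) = 28*(35 + 0) = 28*35 = 980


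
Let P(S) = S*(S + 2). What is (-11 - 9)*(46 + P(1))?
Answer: -980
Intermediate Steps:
P(S) = S*(2 + S)
(-11 - 9)*(46 + P(1)) = (-11 - 9)*(46 + 1*(2 + 1)) = -20*(46 + 1*3) = -20*(46 + 3) = -20*49 = -980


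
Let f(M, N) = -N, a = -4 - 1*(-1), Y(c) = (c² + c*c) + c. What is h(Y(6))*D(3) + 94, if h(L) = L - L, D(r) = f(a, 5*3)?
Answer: 94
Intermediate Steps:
Y(c) = c + 2*c² (Y(c) = (c² + c²) + c = 2*c² + c = c + 2*c²)
a = -3 (a = -4 + 1 = -3)
D(r) = -15 (D(r) = -5*3 = -1*15 = -15)
h(L) = 0
h(Y(6))*D(3) + 94 = 0*(-15) + 94 = 0 + 94 = 94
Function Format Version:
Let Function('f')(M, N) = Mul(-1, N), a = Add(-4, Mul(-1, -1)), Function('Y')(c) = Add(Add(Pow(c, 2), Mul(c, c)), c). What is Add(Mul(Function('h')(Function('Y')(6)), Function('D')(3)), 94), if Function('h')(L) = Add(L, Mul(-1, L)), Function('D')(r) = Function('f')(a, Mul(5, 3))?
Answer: 94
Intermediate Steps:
Function('Y')(c) = Add(c, Mul(2, Pow(c, 2))) (Function('Y')(c) = Add(Add(Pow(c, 2), Pow(c, 2)), c) = Add(Mul(2, Pow(c, 2)), c) = Add(c, Mul(2, Pow(c, 2))))
a = -3 (a = Add(-4, 1) = -3)
Function('D')(r) = -15 (Function('D')(r) = Mul(-1, Mul(5, 3)) = Mul(-1, 15) = -15)
Function('h')(L) = 0
Add(Mul(Function('h')(Function('Y')(6)), Function('D')(3)), 94) = Add(Mul(0, -15), 94) = Add(0, 94) = 94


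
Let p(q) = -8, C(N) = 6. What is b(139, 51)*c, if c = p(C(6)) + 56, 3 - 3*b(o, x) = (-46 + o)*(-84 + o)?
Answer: -81792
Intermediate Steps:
b(o, x) = 1 - (-84 + o)*(-46 + o)/3 (b(o, x) = 1 - (-46 + o)*(-84 + o)/3 = 1 - (-84 + o)*(-46 + o)/3)
c = 48 (c = -8 + 56 = 48)
b(139, 51)*c = (-1287 - ⅓*139² + (130/3)*139)*48 = (-1287 - ⅓*19321 + 18070/3)*48 = (-1287 - 19321/3 + 18070/3)*48 = -1704*48 = -81792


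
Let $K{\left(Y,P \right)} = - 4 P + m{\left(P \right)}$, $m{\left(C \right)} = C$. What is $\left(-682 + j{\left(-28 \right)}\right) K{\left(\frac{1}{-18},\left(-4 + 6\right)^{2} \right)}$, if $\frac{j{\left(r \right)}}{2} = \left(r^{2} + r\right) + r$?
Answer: $-9288$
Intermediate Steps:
$K{\left(Y,P \right)} = - 3 P$ ($K{\left(Y,P \right)} = - 4 P + P = - 3 P$)
$j{\left(r \right)} = 2 r^{2} + 4 r$ ($j{\left(r \right)} = 2 \left(\left(r^{2} + r\right) + r\right) = 2 \left(\left(r + r^{2}\right) + r\right) = 2 \left(r^{2} + 2 r\right) = 2 r^{2} + 4 r$)
$\left(-682 + j{\left(-28 \right)}\right) K{\left(\frac{1}{-18},\left(-4 + 6\right)^{2} \right)} = \left(-682 + 2 \left(-28\right) \left(2 - 28\right)\right) \left(- 3 \left(-4 + 6\right)^{2}\right) = \left(-682 + 2 \left(-28\right) \left(-26\right)\right) \left(- 3 \cdot 2^{2}\right) = \left(-682 + 1456\right) \left(\left(-3\right) 4\right) = 774 \left(-12\right) = -9288$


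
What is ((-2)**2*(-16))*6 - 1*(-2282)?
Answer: 1898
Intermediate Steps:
((-2)**2*(-16))*6 - 1*(-2282) = (4*(-16))*6 + 2282 = -64*6 + 2282 = -384 + 2282 = 1898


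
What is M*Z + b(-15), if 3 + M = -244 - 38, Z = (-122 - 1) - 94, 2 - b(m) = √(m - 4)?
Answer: 61847 - I*√19 ≈ 61847.0 - 4.3589*I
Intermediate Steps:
b(m) = 2 - √(-4 + m) (b(m) = 2 - √(m - 4) = 2 - √(-4 + m))
Z = -217 (Z = -123 - 94 = -217)
M = -285 (M = -3 + (-244 - 38) = -3 - 282 = -285)
M*Z + b(-15) = -285*(-217) + (2 - √(-4 - 15)) = 61845 + (2 - √(-19)) = 61845 + (2 - I*√19) = 61847 - I*√19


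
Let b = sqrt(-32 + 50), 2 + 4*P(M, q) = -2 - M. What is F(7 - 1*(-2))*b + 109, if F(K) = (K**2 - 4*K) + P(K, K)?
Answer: 109 + 501*sqrt(2)/4 ≈ 286.13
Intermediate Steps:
P(M, q) = -1 - M/4 (P(M, q) = -1/2 + (-2 - M)/4 = -1/2 + (-1/2 - M/4) = -1 - M/4)
F(K) = -1 + K**2 - 17*K/4 (F(K) = (K**2 - 4*K) + (-1 - K/4) = -1 + K**2 - 17*K/4)
b = 3*sqrt(2) (b = sqrt(18) = 3*sqrt(2) ≈ 4.2426)
F(7 - 1*(-2))*b + 109 = (-1 + (7 - 1*(-2))**2 - 17*(7 - 1*(-2))/4)*(3*sqrt(2)) + 109 = (-1 + (7 + 2)**2 - 17*(7 + 2)/4)*(3*sqrt(2)) + 109 = (-1 + 9**2 - 17/4*9)*(3*sqrt(2)) + 109 = (-1 + 81 - 153/4)*(3*sqrt(2)) + 109 = 167*(3*sqrt(2))/4 + 109 = 501*sqrt(2)/4 + 109 = 109 + 501*sqrt(2)/4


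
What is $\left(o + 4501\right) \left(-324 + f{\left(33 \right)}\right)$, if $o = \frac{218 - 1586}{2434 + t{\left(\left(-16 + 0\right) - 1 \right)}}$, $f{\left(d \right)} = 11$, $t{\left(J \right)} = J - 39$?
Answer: $- \frac{1674864565}{1189} \approx -1.4086 \cdot 10^{6}$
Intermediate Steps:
$t{\left(J \right)} = -39 + J$
$o = - \frac{684}{1189}$ ($o = \frac{218 - 1586}{2434 + \left(-39 + \left(\left(-16 + 0\right) - 1\right)\right)} = - \frac{1368}{2434 - 56} = - \frac{1368}{2378} = \left(-1368\right) \frac{1}{2378} = - \frac{684}{1189} \approx -0.57527$)
$\left(o + 4501\right) \left(-324 + f{\left(33 \right)}\right) = \left(- \frac{684}{1189} + 4501\right) \left(-324 + 11\right) = \frac{5351005}{1189} \left(-313\right) = - \frac{1674864565}{1189}$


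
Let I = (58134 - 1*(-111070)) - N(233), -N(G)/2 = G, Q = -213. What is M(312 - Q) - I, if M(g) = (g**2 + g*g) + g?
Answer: 382105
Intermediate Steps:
N(G) = -2*G
I = 169670 (I = (58134 - 1*(-111070)) - (-2)*233 = (58134 + 111070) - 1*(-466) = 169204 + 466 = 169670)
M(g) = g + 2*g**2 (M(g) = (g**2 + g**2) + g = 2*g**2 + g = g + 2*g**2)
M(312 - Q) - I = (312 - 1*(-213))*(1 + 2*(312 - 1*(-213))) - 1*169670 = (312 + 213)*(1 + 2*(312 + 213)) - 169670 = 525*(1 + 2*525) - 169670 = 525*(1 + 1050) - 169670 = 525*1051 - 169670 = 551775 - 169670 = 382105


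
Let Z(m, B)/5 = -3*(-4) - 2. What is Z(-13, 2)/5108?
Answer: 25/2554 ≈ 0.0097886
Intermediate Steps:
Z(m, B) = 50 (Z(m, B) = 5*(-3*(-4) - 2) = 5*(12 - 2) = 5*10 = 50)
Z(-13, 2)/5108 = 50/5108 = 50*(1/5108) = 25/2554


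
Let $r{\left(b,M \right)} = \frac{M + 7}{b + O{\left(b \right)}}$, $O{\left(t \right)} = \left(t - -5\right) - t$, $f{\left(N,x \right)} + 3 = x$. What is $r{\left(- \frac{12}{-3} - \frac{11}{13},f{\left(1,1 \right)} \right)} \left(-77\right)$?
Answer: $- \frac{5005}{106} \approx -47.217$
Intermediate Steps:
$f{\left(N,x \right)} = -3 + x$
$O{\left(t \right)} = 5$ ($O{\left(t \right)} = \left(t + 5\right) - t = \left(5 + t\right) - t = 5$)
$r{\left(b,M \right)} = \frac{7 + M}{5 + b}$ ($r{\left(b,M \right)} = \frac{M + 7}{b + 5} = \frac{7 + M}{5 + b}$)
$r{\left(- \frac{12}{-3} - \frac{11}{13},f{\left(1,1 \right)} \right)} \left(-77\right) = \frac{7 + \left(-3 + 1\right)}{5 - \left(-4 + \frac{11}{13}\right)} \left(-77\right) = \frac{7 - 2}{5 - - \frac{41}{13}} \left(-77\right) = \frac{1}{5 + \left(4 - \frac{11}{13}\right)} 5 \left(-77\right) = \frac{1}{5 + \frac{41}{13}} \cdot 5 \left(-77\right) = \frac{1}{\frac{106}{13}} \cdot 5 \left(-77\right) = \frac{13}{106} \cdot 5 \left(-77\right) = \frac{65}{106} \left(-77\right) = - \frac{5005}{106}$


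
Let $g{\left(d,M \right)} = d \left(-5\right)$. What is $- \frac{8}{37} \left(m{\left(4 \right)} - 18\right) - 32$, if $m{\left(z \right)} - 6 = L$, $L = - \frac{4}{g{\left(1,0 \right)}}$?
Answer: $- \frac{5472}{185} \approx -29.578$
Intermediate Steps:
$g{\left(d,M \right)} = - 5 d$
$L = \frac{4}{5}$ ($L = - \frac{4}{\left(-5\right) 1} = - \frac{4}{-5} = \left(-4\right) \left(- \frac{1}{5}\right) = \frac{4}{5} \approx 0.8$)
$m{\left(z \right)} = \frac{34}{5}$ ($m{\left(z \right)} = 6 + \frac{4}{5} = \frac{34}{5}$)
$- \frac{8}{37} \left(m{\left(4 \right)} - 18\right) - 32 = - \frac{8}{37} \left(\frac{34}{5} - 18\right) - 32 = \left(-8\right) \frac{1}{37} \left(- \frac{56}{5}\right) - 32 = \left(- \frac{8}{37}\right) \left(- \frac{56}{5}\right) - 32 = \frac{448}{185} - 32 = - \frac{5472}{185}$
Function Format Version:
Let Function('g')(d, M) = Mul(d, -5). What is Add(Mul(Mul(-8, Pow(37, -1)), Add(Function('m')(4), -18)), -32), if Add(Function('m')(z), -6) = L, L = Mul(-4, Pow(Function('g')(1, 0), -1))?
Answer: Rational(-5472, 185) ≈ -29.578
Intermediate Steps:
Function('g')(d, M) = Mul(-5, d)
L = Rational(4, 5) (L = Mul(-4, Pow(Mul(-5, 1), -1)) = Mul(-4, Pow(-5, -1)) = Mul(-4, Rational(-1, 5)) = Rational(4, 5) ≈ 0.80000)
Function('m')(z) = Rational(34, 5) (Function('m')(z) = Add(6, Rational(4, 5)) = Rational(34, 5))
Add(Mul(Mul(-8, Pow(37, -1)), Add(Function('m')(4), -18)), -32) = Add(Mul(Mul(-8, Pow(37, -1)), Add(Rational(34, 5), -18)), -32) = Add(Mul(Mul(-8, Rational(1, 37)), Rational(-56, 5)), -32) = Add(Mul(Rational(-8, 37), Rational(-56, 5)), -32) = Add(Rational(448, 185), -32) = Rational(-5472, 185)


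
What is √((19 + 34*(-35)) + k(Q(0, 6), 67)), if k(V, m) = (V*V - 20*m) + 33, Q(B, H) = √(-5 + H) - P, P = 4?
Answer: I*√2469 ≈ 49.689*I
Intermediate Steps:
Q(B, H) = -4 + √(-5 + H) (Q(B, H) = √(-5 + H) - 1*4 = √(-5 + H) - 4 = -4 + √(-5 + H))
k(V, m) = 33 + V² - 20*m (k(V, m) = (V² - 20*m) + 33 = 33 + V² - 20*m)
√((19 + 34*(-35)) + k(Q(0, 6), 67)) = √((19 + 34*(-35)) + (33 + (-4 + √(-5 + 6))² - 20*67)) = √((19 - 1190) + (33 + (-4 + √1)² - 1340)) = √(-1171 + (33 + (-4 + 1)² - 1340)) = √(-1171 + (33 + (-3)² - 1340)) = √(-1171 + (33 + 9 - 1340)) = √(-1171 - 1298) = √(-2469) = I*√2469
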